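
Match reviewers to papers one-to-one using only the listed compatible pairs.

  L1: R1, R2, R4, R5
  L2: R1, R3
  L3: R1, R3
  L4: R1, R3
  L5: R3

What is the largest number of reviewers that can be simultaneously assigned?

Unit-capacity flow: source→left, listed edges, right→sink; max matching = max flow.
Augmenting path L1→R1 (+1); matched 1.
Augmenting path L2→R3 (+1); matched 2.
Augmenting path L3→R1→L1→R2 (+1); matched 3.
No augmenting path remains; maximum matching = 3.
König certificate: {L1, R1, R3} is a vertex cover of size 3 (every listed pair touches it), so no matching can be larger.

3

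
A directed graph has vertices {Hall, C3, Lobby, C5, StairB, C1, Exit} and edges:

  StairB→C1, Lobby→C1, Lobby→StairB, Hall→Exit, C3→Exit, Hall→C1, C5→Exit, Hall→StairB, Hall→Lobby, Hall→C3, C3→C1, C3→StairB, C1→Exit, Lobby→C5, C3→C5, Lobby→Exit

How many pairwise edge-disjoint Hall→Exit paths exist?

4

Assign every edge capacity 1; by Menger, the answer equals the max flow.
Path Hall→Exit (+1); total 1.
Path Hall→C3→Exit (+1); total 2.
Path Hall→Lobby→Exit (+1); total 3.
Path Hall→C1→Exit (+1); total 4.
No residual Hall→Exit path; max flow = 4.
Certifying cut of size 4: {C1→Exit, Hall→C3, Hall→Exit, Hall→Lobby}.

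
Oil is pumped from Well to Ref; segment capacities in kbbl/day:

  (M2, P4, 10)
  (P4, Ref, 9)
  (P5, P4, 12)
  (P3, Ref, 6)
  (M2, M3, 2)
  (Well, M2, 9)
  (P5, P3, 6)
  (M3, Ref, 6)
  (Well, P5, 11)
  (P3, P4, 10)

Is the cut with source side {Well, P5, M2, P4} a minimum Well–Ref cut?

Given cut capacity: 6 + 2 + 9 = 17.
Augment Well→P5→P4→Ref: bottleneck 9, flow now 9.
Augment Well→P5→P3→Ref: bottleneck 2, flow now 11.
Augment Well→M2→M3→Ref: bottleneck 2, flow now 13.
Augment Well→M2→P4→P5→P3→Ref: bottleneck 4, flow now 17. (uses reverse residual edge)
No augmenting path remains; maximum flow = 17.
Cut capacity 17 equals the max flow, so it is a minimum cut.

Yes — it is a minimum cut (capacity 17).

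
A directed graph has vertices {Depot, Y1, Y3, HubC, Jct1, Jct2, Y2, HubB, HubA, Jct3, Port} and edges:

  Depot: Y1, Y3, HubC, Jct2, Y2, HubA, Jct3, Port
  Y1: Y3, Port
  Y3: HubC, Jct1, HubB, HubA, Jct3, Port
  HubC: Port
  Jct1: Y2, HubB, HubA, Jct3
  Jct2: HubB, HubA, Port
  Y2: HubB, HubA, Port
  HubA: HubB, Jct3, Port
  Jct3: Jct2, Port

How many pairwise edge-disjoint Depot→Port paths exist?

Assign every edge capacity 1; by Menger, the answer equals the max flow.
Path Depot→Port (+1); total 1.
Path Depot→Y1→Port (+1); total 2.
Path Depot→Y3→Port (+1); total 3.
Path Depot→HubC→Port (+1); total 4.
Path Depot→Jct2→Port (+1); total 5.
Path Depot→Y2→Port (+1); total 6.
Path Depot→HubA→Port (+1); total 7.
Path Depot→Jct3→Port (+1); total 8.
No residual Depot→Port path; max flow = 8.
Certifying cut of size 8: {Depot→HubA, Depot→HubC, Depot→Jct2, Depot→Jct3, Depot→Port, Depot→Y1, Depot→Y2, Depot→Y3}.

8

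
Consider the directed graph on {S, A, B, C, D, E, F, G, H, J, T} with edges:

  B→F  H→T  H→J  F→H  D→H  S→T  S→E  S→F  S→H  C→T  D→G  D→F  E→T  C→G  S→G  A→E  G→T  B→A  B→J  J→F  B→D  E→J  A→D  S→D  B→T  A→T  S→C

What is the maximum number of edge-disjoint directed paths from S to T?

Assign every edge capacity 1; by Menger, the answer equals the max flow.
Path S→T (+1); total 1.
Path S→C→T (+1); total 2.
Path S→E→T (+1); total 3.
Path S→G→T (+1); total 4.
Path S→H→T (+1); total 5.
No residual S→T path; max flow = 5.
Certifying cut of size 5: {G→T, H→T, S→C, S→E, S→T}.

5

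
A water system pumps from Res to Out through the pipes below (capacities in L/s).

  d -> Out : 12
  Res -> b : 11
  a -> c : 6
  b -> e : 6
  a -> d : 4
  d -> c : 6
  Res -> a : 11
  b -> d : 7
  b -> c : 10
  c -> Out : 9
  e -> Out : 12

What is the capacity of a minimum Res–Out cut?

Augment Res→a→c→Out: bottleneck 6, flow now 6.
Augment Res→a→d→Out: bottleneck 4, flow now 10.
Augment Res→b→c→Out: bottleneck 3, flow now 13.
Augment Res→b→d→Out: bottleneck 7, flow now 20.
Augment Res→b→e→Out: bottleneck 1, flow now 21.
No augmenting path remains; maximum flow = 21.
By max-flow min-cut, the minimum cut capacity equals the max flow.
In the residual graph, reachable from Res: {Res, a}.
Min-cut edges: Res→b (11), a→c (6), a→d (4); capacity 11 + 6 + 4 = 21.

21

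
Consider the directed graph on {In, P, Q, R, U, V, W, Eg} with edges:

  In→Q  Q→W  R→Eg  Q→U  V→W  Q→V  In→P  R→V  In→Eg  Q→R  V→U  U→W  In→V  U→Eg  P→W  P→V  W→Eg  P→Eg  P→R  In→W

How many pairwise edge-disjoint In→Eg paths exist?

Assign every edge capacity 1; by Menger, the answer equals the max flow.
Path In→Eg (+1); total 1.
Path In→P→Eg (+1); total 2.
Path In→W→Eg (+1); total 3.
Path In→Q→R→Eg (+1); total 4.
Path In→V→U→Eg (+1); total 5.
No residual In→Eg path; max flow = 5.
Certifying cut of size 5: {In→Eg, In→P, In→Q, In→V, In→W}.

5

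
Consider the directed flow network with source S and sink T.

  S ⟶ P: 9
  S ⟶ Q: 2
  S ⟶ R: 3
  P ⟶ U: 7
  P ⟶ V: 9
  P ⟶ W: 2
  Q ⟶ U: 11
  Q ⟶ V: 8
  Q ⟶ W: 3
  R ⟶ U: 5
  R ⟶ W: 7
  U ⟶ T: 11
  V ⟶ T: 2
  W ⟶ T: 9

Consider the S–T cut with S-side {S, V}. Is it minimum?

Given cut capacity: 9 + 2 + 3 + 2 = 16.
Augment S→P→U→T: bottleneck 7, flow now 7.
Augment S→P→V→T: bottleneck 2, flow now 9.
Augment S→Q→U→T: bottleneck 2, flow now 11.
Augment S→R→U→T: bottleneck 2, flow now 13.
Augment S→R→W→T: bottleneck 1, flow now 14.
No augmenting path remains; maximum flow = 14.
In the residual graph, reachable from S: {S}.
Min-cut edges: S→P (9), S→Q (2), S→R (3); capacity 9 + 2 + 3 = 14.
Cut capacity 16 exceeds the max flow 14, so it is not minimum.

No — its capacity is 16, but the minimum cut has capacity 14.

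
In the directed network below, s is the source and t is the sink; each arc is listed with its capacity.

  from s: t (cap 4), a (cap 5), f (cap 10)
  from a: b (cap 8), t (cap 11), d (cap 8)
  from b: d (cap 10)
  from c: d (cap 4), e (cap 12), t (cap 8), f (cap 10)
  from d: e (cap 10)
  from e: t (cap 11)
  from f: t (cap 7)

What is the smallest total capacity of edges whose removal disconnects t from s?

16

Augment s→t: bottleneck 4, flow now 4.
Augment s→a→t: bottleneck 5, flow now 9.
Augment s→f→t: bottleneck 7, flow now 16.
No augmenting path remains; maximum flow = 16.
By max-flow min-cut, the minimum cut capacity equals the max flow.
In the residual graph, reachable from s: {s, f}.
Min-cut edges: s→a (5), s→t (4), f→t (7); capacity 5 + 4 + 7 = 16.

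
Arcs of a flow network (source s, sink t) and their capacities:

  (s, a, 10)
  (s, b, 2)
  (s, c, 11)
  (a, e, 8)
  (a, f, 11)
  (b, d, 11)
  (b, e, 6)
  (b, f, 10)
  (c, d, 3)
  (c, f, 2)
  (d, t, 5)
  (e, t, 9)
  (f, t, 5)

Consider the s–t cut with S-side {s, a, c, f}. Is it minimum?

Given cut capacity: 2 + 8 + 3 + 5 = 18.
Augment s→a→e→t: bottleneck 8, flow now 8.
Augment s→a→f→t: bottleneck 2, flow now 10.
Augment s→b→d→t: bottleneck 2, flow now 12.
Augment s→c→d→t: bottleneck 3, flow now 15.
Augment s→c→f→t: bottleneck 2, flow now 17.
No augmenting path remains; maximum flow = 17.
In the residual graph, reachable from s: {s, c}.
Min-cut edges: s→a (10), s→b (2), c→d (3), c→f (2); capacity 10 + 2 + 3 + 2 = 17.
Cut capacity 18 exceeds the max flow 17, so it is not minimum.

No — its capacity is 18, but the minimum cut has capacity 17.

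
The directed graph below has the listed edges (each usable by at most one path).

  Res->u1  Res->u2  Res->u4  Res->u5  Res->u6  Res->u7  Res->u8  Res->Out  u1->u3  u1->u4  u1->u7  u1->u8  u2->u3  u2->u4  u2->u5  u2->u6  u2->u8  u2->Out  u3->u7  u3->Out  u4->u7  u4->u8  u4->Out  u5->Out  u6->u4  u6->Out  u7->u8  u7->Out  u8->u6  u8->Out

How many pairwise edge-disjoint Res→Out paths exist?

Assign every edge capacity 1; by Menger, the answer equals the max flow.
Path Res→Out (+1); total 1.
Path Res→u2→Out (+1); total 2.
Path Res→u4→Out (+1); total 3.
Path Res→u5→Out (+1); total 4.
Path Res→u6→Out (+1); total 5.
Path Res→u7→Out (+1); total 6.
Path Res→u8→Out (+1); total 7.
Path Res→u1→u3→Out (+1); total 8.
No residual Res→Out path; max flow = 8.
Certifying cut of size 8: {Res→Out, Res→u1, Res→u2, Res→u4, Res→u5, Res→u6, Res→u7, Res→u8}.

8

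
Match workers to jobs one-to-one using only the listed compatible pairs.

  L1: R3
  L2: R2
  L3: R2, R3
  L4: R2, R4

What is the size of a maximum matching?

3

Unit-capacity flow: source→left, listed edges, right→sink; max matching = max flow.
Augmenting path L1→R3 (+1); matched 1.
Augmenting path L2→R2 (+1); matched 2.
Augmenting path L4→R4 (+1); matched 3.
No augmenting path remains; maximum matching = 3.
König certificate: {L4, R2, R3} is a vertex cover of size 3 (every listed pair touches it), so no matching can be larger.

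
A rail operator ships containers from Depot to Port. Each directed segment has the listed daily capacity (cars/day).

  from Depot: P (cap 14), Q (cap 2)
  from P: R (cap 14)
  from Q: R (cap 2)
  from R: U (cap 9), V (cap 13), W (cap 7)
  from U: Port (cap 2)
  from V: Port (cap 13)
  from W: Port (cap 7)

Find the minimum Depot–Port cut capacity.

16

Augment Depot→P→R→U→Port: bottleneck 2, flow now 2.
Augment Depot→P→R→V→Port: bottleneck 12, flow now 14.
Augment Depot→Q→R→V→Port: bottleneck 1, flow now 15.
Augment Depot→Q→R→W→Port: bottleneck 1, flow now 16.
No augmenting path remains; maximum flow = 16.
By max-flow min-cut, the minimum cut capacity equals the max flow.
In the residual graph, reachable from Depot: {Depot}.
Min-cut edges: Depot→P (14), Depot→Q (2); capacity 14 + 2 = 16.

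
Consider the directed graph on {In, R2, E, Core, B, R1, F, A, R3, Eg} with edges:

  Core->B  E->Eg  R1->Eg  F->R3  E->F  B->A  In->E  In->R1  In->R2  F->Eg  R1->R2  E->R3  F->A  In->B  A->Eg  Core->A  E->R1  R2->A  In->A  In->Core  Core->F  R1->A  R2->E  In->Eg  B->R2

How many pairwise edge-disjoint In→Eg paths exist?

Assign every edge capacity 1; by Menger, the answer equals the max flow.
Path In→Eg (+1); total 1.
Path In→E→Eg (+1); total 2.
Path In→R1→Eg (+1); total 3.
Path In→A→Eg (+1); total 4.
Path In→Core→F→Eg (+1); total 5.
No residual In→Eg path; max flow = 5.
Certifying cut of size 5: {A→Eg, E→Eg, F→Eg, In→Eg, R1→Eg}.

5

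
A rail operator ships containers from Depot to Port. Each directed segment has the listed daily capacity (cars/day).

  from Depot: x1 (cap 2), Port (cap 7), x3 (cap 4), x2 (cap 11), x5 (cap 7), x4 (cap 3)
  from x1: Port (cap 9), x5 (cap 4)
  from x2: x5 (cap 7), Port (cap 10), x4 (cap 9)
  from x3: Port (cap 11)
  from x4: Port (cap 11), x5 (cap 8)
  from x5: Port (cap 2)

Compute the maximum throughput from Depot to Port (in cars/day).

Augment Depot→Port: bottleneck 7, flow now 7.
Augment Depot→x1→Port: bottleneck 2, flow now 9.
Augment Depot→x2→Port: bottleneck 10, flow now 19.
Augment Depot→x3→Port: bottleneck 4, flow now 23.
Augment Depot→x4→Port: bottleneck 3, flow now 26.
Augment Depot→x5→Port: bottleneck 2, flow now 28.
Augment Depot→x2→x4→Port: bottleneck 1, flow now 29.
No augmenting path remains; maximum flow = 29.
In the residual graph, reachable from Depot: {Depot, x5}.
Min-cut edges: Depot→x1 (2), Depot→x2 (11), Depot→x3 (4), Depot→x4 (3), Depot→Port (7), x5→Port (2); capacity 2 + 11 + 4 + 3 + 7 + 2 = 29.
This cut is saturated, so no flow can exceed 29.

29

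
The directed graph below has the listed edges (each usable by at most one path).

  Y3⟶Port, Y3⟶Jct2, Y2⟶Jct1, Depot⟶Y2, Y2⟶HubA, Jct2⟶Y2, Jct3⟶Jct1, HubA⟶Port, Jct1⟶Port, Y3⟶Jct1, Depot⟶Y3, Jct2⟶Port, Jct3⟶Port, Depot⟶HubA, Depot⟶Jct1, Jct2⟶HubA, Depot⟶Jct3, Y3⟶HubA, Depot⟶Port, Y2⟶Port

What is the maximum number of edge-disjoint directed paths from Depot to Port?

Assign every edge capacity 1; by Menger, the answer equals the max flow.
Path Depot→Port (+1); total 1.
Path Depot→Y3→Port (+1); total 2.
Path Depot→Jct3→Port (+1); total 3.
Path Depot→Y2→Port (+1); total 4.
Path Depot→HubA→Port (+1); total 5.
Path Depot→Jct1→Port (+1); total 6.
No residual Depot→Port path; max flow = 6.
Certifying cut of size 6: {Depot→HubA, Depot→Jct1, Depot→Jct3, Depot→Port, Depot→Y2, Depot→Y3}.

6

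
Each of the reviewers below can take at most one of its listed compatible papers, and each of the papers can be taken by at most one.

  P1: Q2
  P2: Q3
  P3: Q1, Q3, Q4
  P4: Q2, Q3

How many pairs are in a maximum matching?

3

Unit-capacity flow: source→left, listed edges, right→sink; max matching = max flow.
Augmenting path P1→Q2 (+1); matched 1.
Augmenting path P2→Q3 (+1); matched 2.
Augmenting path P3→Q1 (+1); matched 3.
No augmenting path remains; maximum matching = 3.
König certificate: {P3, Q2, Q3} is a vertex cover of size 3 (every listed pair touches it), so no matching can be larger.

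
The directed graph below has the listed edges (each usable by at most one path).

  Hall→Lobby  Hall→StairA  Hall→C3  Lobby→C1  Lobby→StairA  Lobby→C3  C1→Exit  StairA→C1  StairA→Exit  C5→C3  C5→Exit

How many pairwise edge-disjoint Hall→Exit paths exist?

Assign every edge capacity 1; by Menger, the answer equals the max flow.
Path Hall→StairA→Exit (+1); total 1.
Path Hall→Lobby→C1→Exit (+1); total 2.
No residual Hall→Exit path; max flow = 2.
Certifying cut of size 2: {Hall→Lobby, Hall→StairA}.

2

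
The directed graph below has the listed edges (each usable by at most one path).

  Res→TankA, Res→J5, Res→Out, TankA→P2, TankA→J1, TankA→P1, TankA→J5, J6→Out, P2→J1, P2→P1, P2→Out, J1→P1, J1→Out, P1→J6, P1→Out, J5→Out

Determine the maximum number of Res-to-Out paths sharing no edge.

Assign every edge capacity 1; by Menger, the answer equals the max flow.
Path Res→Out (+1); total 1.
Path Res→J5→Out (+1); total 2.
Path Res→TankA→P2→Out (+1); total 3.
No residual Res→Out path; max flow = 3.
Certifying cut of size 3: {Res→J5, Res→Out, Res→TankA}.

3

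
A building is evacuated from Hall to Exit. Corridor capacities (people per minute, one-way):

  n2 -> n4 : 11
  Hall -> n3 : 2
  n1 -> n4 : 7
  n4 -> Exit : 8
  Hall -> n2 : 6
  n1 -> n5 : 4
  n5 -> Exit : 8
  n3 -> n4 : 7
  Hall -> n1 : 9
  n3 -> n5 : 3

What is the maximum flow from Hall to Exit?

Augment Hall→n1→n4→Exit: bottleneck 7, flow now 7.
Augment Hall→n1→n5→Exit: bottleneck 2, flow now 9.
Augment Hall→n2→n4→Exit: bottleneck 1, flow now 10.
Augment Hall→n3→n5→Exit: bottleneck 2, flow now 12.
Augment Hall→n2→n4→n1→n5→Exit: bottleneck 2, flow now 14. (uses reverse residual edge)
No augmenting path remains; maximum flow = 14.
In the residual graph, reachable from Hall: {Hall, n1, n2, n4}.
Min-cut edges: Hall→n3 (2), n1→n5 (4), n4→Exit (8); capacity 2 + 4 + 8 = 14.
This cut is saturated, so no flow can exceed 14.

14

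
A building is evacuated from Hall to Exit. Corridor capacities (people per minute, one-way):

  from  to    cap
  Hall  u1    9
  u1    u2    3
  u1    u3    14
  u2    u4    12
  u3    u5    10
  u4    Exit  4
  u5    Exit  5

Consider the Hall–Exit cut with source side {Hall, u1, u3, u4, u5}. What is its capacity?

Edges leaving {Hall, u1, u3, u4, u5}: u1→u2 (3), u4→Exit (4), u5→Exit (5).
Cut capacity = 3 + 4 + 5 = 12.

12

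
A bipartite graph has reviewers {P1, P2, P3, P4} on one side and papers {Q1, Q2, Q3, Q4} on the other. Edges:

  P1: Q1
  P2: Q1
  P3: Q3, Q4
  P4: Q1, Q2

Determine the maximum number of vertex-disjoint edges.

3

Unit-capacity flow: source→left, listed edges, right→sink; max matching = max flow.
Augmenting path P1→Q1 (+1); matched 1.
Augmenting path P3→Q3 (+1); matched 2.
Augmenting path P4→Q2 (+1); matched 3.
No augmenting path remains; maximum matching = 3.
König certificate: {P3, P4, Q1} is a vertex cover of size 3 (every listed pair touches it), so no matching can be larger.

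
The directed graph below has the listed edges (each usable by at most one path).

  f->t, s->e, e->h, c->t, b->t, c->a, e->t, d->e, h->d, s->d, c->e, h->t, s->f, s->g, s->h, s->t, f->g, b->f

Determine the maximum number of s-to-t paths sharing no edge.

4

Assign every edge capacity 1; by Menger, the answer equals the max flow.
Path s→t (+1); total 1.
Path s→e→t (+1); total 2.
Path s→f→t (+1); total 3.
Path s→h→t (+1); total 4.
No residual s→t path; max flow = 4.
Certifying cut of size 4: {e→t, h→t, s→f, s→t}.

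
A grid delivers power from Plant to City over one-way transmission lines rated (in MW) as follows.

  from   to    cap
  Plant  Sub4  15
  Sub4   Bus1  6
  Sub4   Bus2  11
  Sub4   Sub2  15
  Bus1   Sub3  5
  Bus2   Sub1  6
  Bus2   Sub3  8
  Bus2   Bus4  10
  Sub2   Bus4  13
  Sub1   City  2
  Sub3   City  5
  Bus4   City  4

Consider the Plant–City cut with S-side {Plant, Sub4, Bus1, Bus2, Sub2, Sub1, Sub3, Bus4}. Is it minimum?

Given cut capacity: 2 + 5 + 4 = 11.
Augment Plant→Sub4→Bus1→Sub3→City: bottleneck 5, flow now 5.
Augment Plant→Sub4→Bus2→Sub1→City: bottleneck 2, flow now 7.
Augment Plant→Sub4→Bus2→Bus4→City: bottleneck 4, flow now 11.
No augmenting path remains; maximum flow = 11.
Cut capacity 11 equals the max flow, so it is a minimum cut.

Yes — it is a minimum cut (capacity 11).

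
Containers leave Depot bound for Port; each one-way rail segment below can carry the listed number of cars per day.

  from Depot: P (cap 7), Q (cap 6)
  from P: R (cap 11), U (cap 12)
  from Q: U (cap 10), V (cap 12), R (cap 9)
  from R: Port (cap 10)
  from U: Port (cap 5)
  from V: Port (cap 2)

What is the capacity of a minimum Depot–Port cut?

13

Augment Depot→P→R→Port: bottleneck 7, flow now 7.
Augment Depot→Q→R→Port: bottleneck 3, flow now 10.
Augment Depot→Q→U→Port: bottleneck 3, flow now 13.
No augmenting path remains; maximum flow = 13.
By max-flow min-cut, the minimum cut capacity equals the max flow.
In the residual graph, reachable from Depot: {Depot}.
Min-cut edges: Depot→P (7), Depot→Q (6); capacity 7 + 6 = 13.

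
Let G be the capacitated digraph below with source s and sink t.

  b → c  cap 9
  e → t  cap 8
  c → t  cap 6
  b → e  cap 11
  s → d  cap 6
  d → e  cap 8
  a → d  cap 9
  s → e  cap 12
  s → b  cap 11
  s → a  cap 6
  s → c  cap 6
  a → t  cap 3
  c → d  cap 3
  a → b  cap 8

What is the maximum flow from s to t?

Augment s→a→t: bottleneck 3, flow now 3.
Augment s→c→t: bottleneck 6, flow now 9.
Augment s→e→t: bottleneck 8, flow now 17.
No augmenting path remains; maximum flow = 17.
In the residual graph, reachable from s: {s, a, b, c, d, e}.
Min-cut edges: a→t (3), c→t (6), e→t (8); capacity 3 + 6 + 8 = 17.
This cut is saturated, so no flow can exceed 17.

17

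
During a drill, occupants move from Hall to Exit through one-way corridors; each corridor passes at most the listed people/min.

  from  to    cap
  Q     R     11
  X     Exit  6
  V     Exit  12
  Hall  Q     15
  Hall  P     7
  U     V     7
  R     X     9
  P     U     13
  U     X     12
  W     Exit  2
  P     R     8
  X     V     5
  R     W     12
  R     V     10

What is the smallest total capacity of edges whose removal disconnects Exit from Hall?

Augment Hall→P→R→V→Exit: bottleneck 7, flow now 7.
Augment Hall→Q→R→V→Exit: bottleneck 3, flow now 10.
Augment Hall→Q→R→W→Exit: bottleneck 2, flow now 12.
Augment Hall→Q→R→X→Exit: bottleneck 6, flow now 18.
No augmenting path remains; maximum flow = 18.
By max-flow min-cut, the minimum cut capacity equals the max flow.
In the residual graph, reachable from Hall: {Hall, Q}.
Min-cut edges: Hall→P (7), Q→R (11); capacity 7 + 11 = 18.

18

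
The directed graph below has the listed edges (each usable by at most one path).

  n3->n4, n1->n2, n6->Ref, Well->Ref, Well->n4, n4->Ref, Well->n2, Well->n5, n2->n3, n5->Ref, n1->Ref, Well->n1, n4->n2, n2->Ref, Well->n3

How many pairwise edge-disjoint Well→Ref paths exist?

5

Assign every edge capacity 1; by Menger, the answer equals the max flow.
Path Well→Ref (+1); total 1.
Path Well→n1→Ref (+1); total 2.
Path Well→n2→Ref (+1); total 3.
Path Well→n4→Ref (+1); total 4.
Path Well→n5→Ref (+1); total 5.
No residual Well→Ref path; max flow = 5.
Certifying cut of size 5: {Well→Ref, Well→n1, Well→n5, n2→Ref, n4→Ref}.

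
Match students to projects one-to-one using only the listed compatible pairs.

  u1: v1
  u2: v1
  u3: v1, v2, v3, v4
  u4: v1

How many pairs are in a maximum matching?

Unit-capacity flow: source→left, listed edges, right→sink; max matching = max flow.
Augmenting path u1→v1 (+1); matched 1.
Augmenting path u3→v2 (+1); matched 2.
No augmenting path remains; maximum matching = 2.
König certificate: {u3, v1} is a vertex cover of size 2 (every listed pair touches it), so no matching can be larger.

2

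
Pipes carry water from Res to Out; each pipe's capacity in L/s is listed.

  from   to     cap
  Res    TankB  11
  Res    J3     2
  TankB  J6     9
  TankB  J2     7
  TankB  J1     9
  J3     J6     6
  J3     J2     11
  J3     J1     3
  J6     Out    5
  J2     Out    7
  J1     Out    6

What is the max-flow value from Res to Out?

Augment Res→TankB→J6→Out: bottleneck 5, flow now 5.
Augment Res→TankB→J2→Out: bottleneck 6, flow now 11.
Augment Res→J3→J2→Out: bottleneck 1, flow now 12.
Augment Res→J3→J1→Out: bottleneck 1, flow now 13.
No augmenting path remains; maximum flow = 13.
In the residual graph, reachable from Res: {Res}.
Min-cut edges: Res→TankB (11), Res→J3 (2); capacity 11 + 2 = 13.
This cut is saturated, so no flow can exceed 13.

13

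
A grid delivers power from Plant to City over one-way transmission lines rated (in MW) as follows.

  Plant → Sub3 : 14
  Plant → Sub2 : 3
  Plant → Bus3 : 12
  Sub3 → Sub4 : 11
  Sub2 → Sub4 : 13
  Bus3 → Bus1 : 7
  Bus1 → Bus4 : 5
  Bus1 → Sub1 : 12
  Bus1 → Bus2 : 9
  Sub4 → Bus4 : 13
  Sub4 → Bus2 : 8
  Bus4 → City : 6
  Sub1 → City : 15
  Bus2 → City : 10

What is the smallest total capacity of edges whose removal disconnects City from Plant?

Augment Plant→Sub3→Sub4→Bus4→City: bottleneck 6, flow now 6.
Augment Plant→Sub3→Sub4→Bus2→City: bottleneck 5, flow now 11.
Augment Plant→Sub2→Sub4→Bus2→City: bottleneck 3, flow now 14.
Augment Plant→Bus3→Bus1→Sub1→City: bottleneck 7, flow now 21.
No augmenting path remains; maximum flow = 21.
By max-flow min-cut, the minimum cut capacity equals the max flow.
In the residual graph, reachable from Plant: {Plant, Sub3, Bus3}.
Min-cut edges: Plant→Sub2 (3), Sub3→Sub4 (11), Bus3→Bus1 (7); capacity 3 + 11 + 7 = 21.

21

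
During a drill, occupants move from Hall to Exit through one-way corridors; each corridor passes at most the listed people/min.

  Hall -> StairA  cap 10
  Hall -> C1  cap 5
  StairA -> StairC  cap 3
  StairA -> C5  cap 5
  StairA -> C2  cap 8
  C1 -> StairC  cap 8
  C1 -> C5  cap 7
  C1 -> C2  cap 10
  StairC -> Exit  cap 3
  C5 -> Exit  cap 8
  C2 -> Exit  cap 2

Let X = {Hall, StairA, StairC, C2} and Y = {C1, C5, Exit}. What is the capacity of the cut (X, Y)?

15

Edges leaving {Hall, StairA, StairC, C2}: Hall→C1 (5), StairA→C5 (5), StairC→Exit (3), C2→Exit (2).
Cut capacity = 5 + 5 + 3 + 2 = 15.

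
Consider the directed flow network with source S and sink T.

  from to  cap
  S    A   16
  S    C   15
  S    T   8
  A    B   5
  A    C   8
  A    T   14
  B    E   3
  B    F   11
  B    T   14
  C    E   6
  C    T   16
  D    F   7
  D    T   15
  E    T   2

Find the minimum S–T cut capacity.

Augment S→T: bottleneck 8, flow now 8.
Augment S→A→T: bottleneck 14, flow now 22.
Augment S→C→T: bottleneck 15, flow now 37.
Augment S→A→B→T: bottleneck 2, flow now 39.
No augmenting path remains; maximum flow = 39.
By max-flow min-cut, the minimum cut capacity equals the max flow.
In the residual graph, reachable from S: {S}.
Min-cut edges: S→A (16), S→C (15), S→T (8); capacity 16 + 15 + 8 = 39.

39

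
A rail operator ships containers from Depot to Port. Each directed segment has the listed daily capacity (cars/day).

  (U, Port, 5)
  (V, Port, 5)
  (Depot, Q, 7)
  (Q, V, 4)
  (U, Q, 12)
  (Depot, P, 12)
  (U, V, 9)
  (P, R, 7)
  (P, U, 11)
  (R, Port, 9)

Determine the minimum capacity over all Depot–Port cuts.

Augment Depot→P→R→Port: bottleneck 7, flow now 7.
Augment Depot→P→U→Port: bottleneck 5, flow now 12.
Augment Depot→Q→V→Port: bottleneck 4, flow now 16.
No augmenting path remains; maximum flow = 16.
By max-flow min-cut, the minimum cut capacity equals the max flow.
In the residual graph, reachable from Depot: {Depot, Q}.
Min-cut edges: Depot→P (12), Q→V (4); capacity 12 + 4 = 16.

16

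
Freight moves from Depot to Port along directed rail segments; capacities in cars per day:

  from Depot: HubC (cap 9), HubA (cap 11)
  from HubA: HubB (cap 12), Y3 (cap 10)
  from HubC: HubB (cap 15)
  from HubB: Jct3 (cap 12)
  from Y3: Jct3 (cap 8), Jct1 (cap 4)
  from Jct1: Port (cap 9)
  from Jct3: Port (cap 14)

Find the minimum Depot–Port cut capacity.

18

Augment Depot→HubA→HubB→Jct3→Port: bottleneck 11, flow now 11.
Augment Depot→HubC→HubB→Jct3→Port: bottleneck 1, flow now 12.
Augment Depot→HubC→HubB→HubA→Y3→Jct1→Port: bottleneck 4, flow now 16. (uses reverse residual edge)
Augment Depot→HubC→HubB→HubA→Y3→Jct3→Port: bottleneck 2, flow now 18. (uses reverse residual edge)
No augmenting path remains; maximum flow = 18.
By max-flow min-cut, the minimum cut capacity equals the max flow.
In the residual graph, reachable from Depot: {Depot, HubA, HubC, HubB, Y3, Jct3}.
Min-cut edges: Y3→Jct1 (4), Jct3→Port (14); capacity 4 + 14 = 18.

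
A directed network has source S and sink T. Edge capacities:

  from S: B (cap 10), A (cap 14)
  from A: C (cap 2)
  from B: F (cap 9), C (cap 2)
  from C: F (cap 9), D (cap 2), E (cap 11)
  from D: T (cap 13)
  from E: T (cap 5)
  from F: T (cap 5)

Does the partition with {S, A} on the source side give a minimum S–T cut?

Given cut capacity: 10 + 2 = 12.
Augment S→B→F→T: bottleneck 5, flow now 5.
Augment S→A→C→D→T: bottleneck 2, flow now 7.
Augment S→B→C→E→T: bottleneck 2, flow now 9.
No augmenting path remains; maximum flow = 9.
In the residual graph, reachable from S: {S, A, B, F}.
Min-cut edges: A→C (2), B→C (2), F→T (5); capacity 2 + 2 + 5 = 9.
Cut capacity 12 exceeds the max flow 9, so it is not minimum.

No — its capacity is 12, but the minimum cut has capacity 9.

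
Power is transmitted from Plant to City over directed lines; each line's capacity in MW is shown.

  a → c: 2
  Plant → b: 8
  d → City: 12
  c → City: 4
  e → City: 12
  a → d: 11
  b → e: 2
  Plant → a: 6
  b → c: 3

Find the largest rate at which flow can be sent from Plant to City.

11

Augment Plant→a→c→City: bottleneck 2, flow now 2.
Augment Plant→a→d→City: bottleneck 4, flow now 6.
Augment Plant→b→c→City: bottleneck 2, flow now 8.
Augment Plant→b→e→City: bottleneck 2, flow now 10.
Augment Plant→b→c→a→d→City: bottleneck 1, flow now 11. (uses reverse residual edge)
No augmenting path remains; maximum flow = 11.
In the residual graph, reachable from Plant: {Plant, b}.
Min-cut edges: Plant→a (6), b→c (3), b→e (2); capacity 6 + 3 + 2 = 11.
This cut is saturated, so no flow can exceed 11.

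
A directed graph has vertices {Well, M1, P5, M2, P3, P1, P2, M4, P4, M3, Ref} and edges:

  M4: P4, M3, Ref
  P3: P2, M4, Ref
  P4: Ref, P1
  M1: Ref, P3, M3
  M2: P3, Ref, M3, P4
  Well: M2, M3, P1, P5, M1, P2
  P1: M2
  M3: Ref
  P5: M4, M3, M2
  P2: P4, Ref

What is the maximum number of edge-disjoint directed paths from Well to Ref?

Assign every edge capacity 1; by Menger, the answer equals the max flow.
Path Well→M1→Ref (+1); total 1.
Path Well→M2→Ref (+1); total 2.
Path Well→P2→Ref (+1); total 3.
Path Well→M3→Ref (+1); total 4.
Path Well→P5→M4→Ref (+1); total 5.
Path Well→P1→M2→P3→Ref (+1); total 6.
No residual Well→Ref path; max flow = 6.
Certifying cut of size 6: {Well→M1, Well→M2, Well→M3, Well→P1, Well→P2, Well→P5}.

6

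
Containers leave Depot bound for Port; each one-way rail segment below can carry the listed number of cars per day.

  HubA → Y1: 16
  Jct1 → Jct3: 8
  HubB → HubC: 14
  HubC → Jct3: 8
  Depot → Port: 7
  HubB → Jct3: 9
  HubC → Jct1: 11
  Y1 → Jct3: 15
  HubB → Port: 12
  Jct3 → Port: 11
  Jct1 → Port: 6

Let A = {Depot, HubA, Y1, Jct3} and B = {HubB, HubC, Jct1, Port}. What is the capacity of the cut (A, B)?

Edges leaving {Depot, HubA, Y1, Jct3}: Depot→Port (7), Jct3→Port (11).
Cut capacity = 7 + 11 = 18.

18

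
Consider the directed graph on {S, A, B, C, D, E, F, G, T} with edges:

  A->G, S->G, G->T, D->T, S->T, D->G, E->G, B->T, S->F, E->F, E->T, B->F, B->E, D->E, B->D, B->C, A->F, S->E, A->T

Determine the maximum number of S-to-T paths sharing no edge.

3

Assign every edge capacity 1; by Menger, the answer equals the max flow.
Path S→T (+1); total 1.
Path S→E→T (+1); total 2.
Path S→G→T (+1); total 3.
No residual S→T path; max flow = 3.
Certifying cut of size 3: {S→E, S→G, S→T}.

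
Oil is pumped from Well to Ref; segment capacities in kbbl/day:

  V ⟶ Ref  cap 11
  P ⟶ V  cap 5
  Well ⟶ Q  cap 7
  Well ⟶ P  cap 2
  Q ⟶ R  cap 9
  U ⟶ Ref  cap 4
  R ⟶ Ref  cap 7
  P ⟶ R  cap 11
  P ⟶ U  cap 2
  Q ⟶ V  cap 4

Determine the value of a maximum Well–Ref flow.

9

Augment Well→P→R→Ref: bottleneck 2, flow now 2.
Augment Well→Q→R→Ref: bottleneck 5, flow now 7.
Augment Well→Q→V→Ref: bottleneck 2, flow now 9.
No augmenting path remains; maximum flow = 9.
In the residual graph, reachable from Well: {Well}.
Min-cut edges: Well→P (2), Well→Q (7); capacity 2 + 7 = 9.
This cut is saturated, so no flow can exceed 9.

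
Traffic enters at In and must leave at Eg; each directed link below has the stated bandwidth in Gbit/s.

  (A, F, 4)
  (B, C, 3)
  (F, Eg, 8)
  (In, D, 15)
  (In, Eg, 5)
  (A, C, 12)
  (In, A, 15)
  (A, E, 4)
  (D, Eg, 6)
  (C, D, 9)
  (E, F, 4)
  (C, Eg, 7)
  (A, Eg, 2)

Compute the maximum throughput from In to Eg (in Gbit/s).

Augment In→Eg: bottleneck 5, flow now 5.
Augment In→A→Eg: bottleneck 2, flow now 7.
Augment In→D→Eg: bottleneck 6, flow now 13.
Augment In→A→C→Eg: bottleneck 7, flow now 20.
Augment In→A→F→Eg: bottleneck 4, flow now 24.
Augment In→A→E→F→Eg: bottleneck 2, flow now 26.
No augmenting path remains; maximum flow = 26.
In the residual graph, reachable from In: {In, D}.
Min-cut edges: In→A (15), In→Eg (5), D→Eg (6); capacity 15 + 5 + 6 = 26.
This cut is saturated, so no flow can exceed 26.

26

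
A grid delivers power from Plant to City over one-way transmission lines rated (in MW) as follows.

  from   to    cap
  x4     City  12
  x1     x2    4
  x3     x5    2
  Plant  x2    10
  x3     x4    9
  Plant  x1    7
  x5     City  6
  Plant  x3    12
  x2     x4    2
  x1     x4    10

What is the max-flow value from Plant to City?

Augment Plant→x1→x4→City: bottleneck 7, flow now 7.
Augment Plant→x2→x4→City: bottleneck 2, flow now 9.
Augment Plant→x3→x4→City: bottleneck 3, flow now 12.
Augment Plant→x3→x5→City: bottleneck 2, flow now 14.
No augmenting path remains; maximum flow = 14.
In the residual graph, reachable from Plant: {Plant, x1, x2, x3, x4}.
Min-cut edges: x3→x5 (2), x4→City (12); capacity 2 + 12 = 14.
This cut is saturated, so no flow can exceed 14.

14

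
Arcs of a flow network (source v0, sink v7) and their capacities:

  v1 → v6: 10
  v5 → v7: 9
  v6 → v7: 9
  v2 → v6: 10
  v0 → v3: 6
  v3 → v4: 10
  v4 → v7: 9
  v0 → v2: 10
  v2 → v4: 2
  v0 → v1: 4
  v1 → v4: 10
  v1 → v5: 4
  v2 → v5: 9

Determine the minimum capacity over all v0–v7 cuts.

Augment v0→v1→v4→v7: bottleneck 4, flow now 4.
Augment v0→v2→v4→v7: bottleneck 2, flow now 6.
Augment v0→v2→v5→v7: bottleneck 8, flow now 14.
Augment v0→v3→v4→v7: bottleneck 3, flow now 17.
Augment v0→v3→v4→v1→v5→v7: bottleneck 1, flow now 18. (uses reverse residual edge)
Augment v0→v3→v4→v1→v6→v7: bottleneck 2, flow now 20. (uses reverse residual edge)
No augmenting path remains; maximum flow = 20.
By max-flow min-cut, the minimum cut capacity equals the max flow.
In the residual graph, reachable from v0: {v0}.
Min-cut edges: v0→v1 (4), v0→v2 (10), v0→v3 (6); capacity 4 + 10 + 6 = 20.

20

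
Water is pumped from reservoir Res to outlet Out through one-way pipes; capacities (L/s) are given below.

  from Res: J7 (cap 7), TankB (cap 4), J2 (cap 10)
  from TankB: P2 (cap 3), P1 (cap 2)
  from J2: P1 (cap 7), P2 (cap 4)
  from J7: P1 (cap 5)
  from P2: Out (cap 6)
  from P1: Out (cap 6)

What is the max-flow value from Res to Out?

12

Augment Res→TankB→P2→Out: bottleneck 3, flow now 3.
Augment Res→TankB→P1→Out: bottleneck 1, flow now 4.
Augment Res→J2→P2→Out: bottleneck 3, flow now 7.
Augment Res→J2→P1→Out: bottleneck 5, flow now 12.
No augmenting path remains; maximum flow = 12.
In the residual graph, reachable from Res: {Res, TankB, J2, J7, P2, P1}.
Min-cut edges: P2→Out (6), P1→Out (6); capacity 6 + 6 = 12.
This cut is saturated, so no flow can exceed 12.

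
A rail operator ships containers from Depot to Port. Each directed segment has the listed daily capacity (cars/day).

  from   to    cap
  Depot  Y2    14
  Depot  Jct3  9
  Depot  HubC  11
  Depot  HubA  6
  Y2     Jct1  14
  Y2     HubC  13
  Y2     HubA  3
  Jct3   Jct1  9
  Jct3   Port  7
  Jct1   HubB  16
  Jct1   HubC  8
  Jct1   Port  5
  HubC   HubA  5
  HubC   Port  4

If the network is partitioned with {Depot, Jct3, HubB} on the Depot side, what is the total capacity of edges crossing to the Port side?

Edges leaving {Depot, Jct3, HubB}: Depot→Y2 (14), Depot→HubC (11), Depot→HubA (6), Jct3→Jct1 (9), Jct3→Port (7).
Cut capacity = 14 + 11 + 6 + 9 + 7 = 47.

47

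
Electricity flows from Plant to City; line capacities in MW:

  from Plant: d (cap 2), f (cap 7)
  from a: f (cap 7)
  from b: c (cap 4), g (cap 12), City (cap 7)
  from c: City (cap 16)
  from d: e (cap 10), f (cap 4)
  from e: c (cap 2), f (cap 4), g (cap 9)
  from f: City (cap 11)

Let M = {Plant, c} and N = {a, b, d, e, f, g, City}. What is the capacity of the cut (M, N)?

Edges leaving {Plant, c}: Plant→d (2), Plant→f (7), c→City (16).
Cut capacity = 2 + 7 + 16 = 25.

25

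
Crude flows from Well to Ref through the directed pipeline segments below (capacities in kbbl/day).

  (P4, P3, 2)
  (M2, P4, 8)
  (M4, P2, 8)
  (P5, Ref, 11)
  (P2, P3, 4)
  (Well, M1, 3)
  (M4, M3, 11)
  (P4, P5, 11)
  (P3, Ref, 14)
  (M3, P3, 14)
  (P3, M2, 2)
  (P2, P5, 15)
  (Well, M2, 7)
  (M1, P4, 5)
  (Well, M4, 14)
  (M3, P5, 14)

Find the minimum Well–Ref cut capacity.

Augment Well→M2→P4→P5→Ref: bottleneck 7, flow now 7.
Augment Well→M1→P4→P5→Ref: bottleneck 3, flow now 10.
Augment Well→M4→M3→P5→Ref: bottleneck 1, flow now 11.
Augment Well→M4→M3→P3→Ref: bottleneck 10, flow now 21.
Augment Well→M4→P2→P3→Ref: bottleneck 3, flow now 24.
No augmenting path remains; maximum flow = 24.
By max-flow min-cut, the minimum cut capacity equals the max flow.
In the residual graph, reachable from Well: {Well}.
Min-cut edges: Well→M2 (7), Well→M1 (3), Well→M4 (14); capacity 7 + 3 + 14 = 24.

24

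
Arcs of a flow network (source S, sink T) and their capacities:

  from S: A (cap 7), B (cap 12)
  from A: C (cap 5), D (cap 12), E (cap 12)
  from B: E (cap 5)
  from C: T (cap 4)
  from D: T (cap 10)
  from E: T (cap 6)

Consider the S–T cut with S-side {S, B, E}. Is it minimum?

No — its capacity is 13, but the minimum cut has capacity 12.

Given cut capacity: 7 + 6 = 13.
Augment S→A→C→T: bottleneck 4, flow now 4.
Augment S→A→D→T: bottleneck 3, flow now 7.
Augment S→B→E→T: bottleneck 5, flow now 12.
No augmenting path remains; maximum flow = 12.
In the residual graph, reachable from S: {S, B}.
Min-cut edges: S→A (7), B→E (5); capacity 7 + 5 = 12.
Cut capacity 13 exceeds the max flow 12, so it is not minimum.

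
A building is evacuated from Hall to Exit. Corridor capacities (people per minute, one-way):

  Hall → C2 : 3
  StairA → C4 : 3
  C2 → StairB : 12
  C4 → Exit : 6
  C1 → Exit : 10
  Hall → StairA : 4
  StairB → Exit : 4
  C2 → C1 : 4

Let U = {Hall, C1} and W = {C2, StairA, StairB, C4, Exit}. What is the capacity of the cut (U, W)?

Edges leaving {Hall, C1}: Hall→C2 (3), Hall→StairA (4), C1→Exit (10).
Cut capacity = 3 + 4 + 10 = 17.

17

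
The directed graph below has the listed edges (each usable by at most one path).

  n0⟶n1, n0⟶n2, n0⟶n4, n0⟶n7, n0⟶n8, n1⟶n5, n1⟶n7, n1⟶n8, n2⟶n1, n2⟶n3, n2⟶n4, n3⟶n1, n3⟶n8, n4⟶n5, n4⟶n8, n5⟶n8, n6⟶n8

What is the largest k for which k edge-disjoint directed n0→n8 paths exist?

4

Assign every edge capacity 1; by Menger, the answer equals the max flow.
Path n0→n8 (+1); total 1.
Path n0→n1→n8 (+1); total 2.
Path n0→n4→n8 (+1); total 3.
Path n0→n2→n3→n8 (+1); total 4.
No residual n0→n8 path; max flow = 4.
Certifying cut of size 4: {n0→n1, n0→n2, n0→n4, n0→n8}.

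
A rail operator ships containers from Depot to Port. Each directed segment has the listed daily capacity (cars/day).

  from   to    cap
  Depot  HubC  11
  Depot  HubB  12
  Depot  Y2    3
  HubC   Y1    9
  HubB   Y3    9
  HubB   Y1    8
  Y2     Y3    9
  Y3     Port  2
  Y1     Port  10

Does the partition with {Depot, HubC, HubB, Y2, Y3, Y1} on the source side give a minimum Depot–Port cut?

Given cut capacity: 2 + 10 = 12.
Augment Depot→HubC→Y1→Port: bottleneck 9, flow now 9.
Augment Depot→HubB→Y3→Port: bottleneck 2, flow now 11.
Augment Depot→HubB→Y1→Port: bottleneck 1, flow now 12.
No augmenting path remains; maximum flow = 12.
Cut capacity 12 equals the max flow, so it is a minimum cut.

Yes — it is a minimum cut (capacity 12).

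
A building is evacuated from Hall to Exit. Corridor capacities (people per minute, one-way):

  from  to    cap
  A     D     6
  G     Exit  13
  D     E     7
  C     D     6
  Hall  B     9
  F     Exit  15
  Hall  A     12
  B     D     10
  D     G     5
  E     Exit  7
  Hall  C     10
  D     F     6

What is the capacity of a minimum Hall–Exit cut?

18

Augment Hall→A→D→E→Exit: bottleneck 6, flow now 6.
Augment Hall→B→D→E→Exit: bottleneck 1, flow now 7.
Augment Hall→B→D→F→Exit: bottleneck 6, flow now 13.
Augment Hall→B→D→G→Exit: bottleneck 2, flow now 15.
Augment Hall→C→D→G→Exit: bottleneck 3, flow now 18.
No augmenting path remains; maximum flow = 18.
By max-flow min-cut, the minimum cut capacity equals the max flow.
In the residual graph, reachable from Hall: {Hall, A, B, C, D}.
Min-cut edges: D→E (7), D→F (6), D→G (5); capacity 7 + 6 + 5 = 18.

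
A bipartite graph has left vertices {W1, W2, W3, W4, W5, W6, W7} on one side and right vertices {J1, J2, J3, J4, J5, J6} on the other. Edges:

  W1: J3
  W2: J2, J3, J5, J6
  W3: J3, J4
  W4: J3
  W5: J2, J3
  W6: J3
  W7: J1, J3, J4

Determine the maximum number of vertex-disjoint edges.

Unit-capacity flow: source→left, listed edges, right→sink; max matching = max flow.
Augmenting path W1→J3 (+1); matched 1.
Augmenting path W2→J2 (+1); matched 2.
Augmenting path W3→J4 (+1); matched 3.
Augmenting path W7→J1 (+1); matched 4.
Augmenting path W5→J2→W2→J5 (+1); matched 5.
No augmenting path remains; maximum matching = 5.
König certificate: {W2, W3, W5, W7, J3} is a vertex cover of size 5 (every listed pair touches it), so no matching can be larger.

5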